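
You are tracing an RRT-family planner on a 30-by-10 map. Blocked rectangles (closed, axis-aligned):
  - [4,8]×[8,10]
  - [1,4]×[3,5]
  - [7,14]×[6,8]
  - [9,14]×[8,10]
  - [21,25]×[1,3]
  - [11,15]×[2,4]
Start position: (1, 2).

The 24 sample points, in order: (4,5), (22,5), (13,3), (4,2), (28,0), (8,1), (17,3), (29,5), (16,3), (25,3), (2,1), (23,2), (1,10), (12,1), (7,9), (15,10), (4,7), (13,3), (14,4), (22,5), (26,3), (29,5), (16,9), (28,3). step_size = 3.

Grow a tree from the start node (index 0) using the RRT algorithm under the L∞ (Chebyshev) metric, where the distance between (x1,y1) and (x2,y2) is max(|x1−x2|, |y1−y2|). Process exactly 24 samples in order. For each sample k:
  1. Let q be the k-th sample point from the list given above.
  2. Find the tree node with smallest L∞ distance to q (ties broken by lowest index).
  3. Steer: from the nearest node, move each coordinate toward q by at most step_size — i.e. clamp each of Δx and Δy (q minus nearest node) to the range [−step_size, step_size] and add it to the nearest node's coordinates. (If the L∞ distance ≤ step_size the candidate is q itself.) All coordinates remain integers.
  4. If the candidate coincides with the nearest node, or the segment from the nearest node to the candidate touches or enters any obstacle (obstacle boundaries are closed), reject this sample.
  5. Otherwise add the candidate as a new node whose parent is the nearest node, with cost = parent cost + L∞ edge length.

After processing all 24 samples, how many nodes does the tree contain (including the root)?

Node count: 6

1. q=(4,5) nearest=0 d=3 new=(4,5) → blocked by [1,4]×[3,5], reject
2. q=(22,5) nearest=0 d=21 new=(4,5) → blocked by [1,4]×[3,5], reject
3. q=(13,3) nearest=0 d=12 new=(4,3) → blocked by [1,4]×[3,5], reject
4. q=(4,2) nearest=0 d=3 new=(4,2) → add node 1 parent=0 cost=3
5. q=(28,0) nearest=1 d=24 new=(7,0) → add node 2 parent=1 cost=6
6. q=(8,1) nearest=2 d=1 new=(8,1) → add node 3 parent=2 cost=7
7. q=(17,3) nearest=3 d=9 new=(11,3) → blocked by [11,15]×[2,4], reject
8. q=(29,5) nearest=3 d=21 new=(11,4) → blocked by [11,15]×[2,4], reject
9. q=(16,3) nearest=3 d=8 new=(11,3) → blocked by [11,15]×[2,4], reject
10. q=(25,3) nearest=3 d=17 new=(11,3) → blocked by [11,15]×[2,4], reject
11. q=(2,1) nearest=0 d=1 new=(2,1) → add node 4 parent=0 cost=1
12. q=(23,2) nearest=3 d=15 new=(11,2) → blocked by [11,15]×[2,4], reject
13. q=(1,10) nearest=0 d=8 new=(1,5) → blocked by [1,4]×[3,5], reject
14. q=(12,1) nearest=3 d=4 new=(11,1) → add node 5 parent=3 cost=10
15. q=(7,9) nearest=0 d=7 new=(4,5) → blocked by [1,4]×[3,5], reject
16. q=(15,10) nearest=3 d=9 new=(11,4) → blocked by [11,15]×[2,4], reject
17. q=(4,7) nearest=0 d=5 new=(4,5) → blocked by [1,4]×[3,5], reject
18. q=(13,3) nearest=5 d=2 new=(13,3) → blocked by [11,15]×[2,4], reject
19. q=(14,4) nearest=5 d=3 new=(14,4) → blocked by [11,15]×[2,4], reject
20. q=(22,5) nearest=5 d=11 new=(14,4) → blocked by [11,15]×[2,4], reject
21. q=(26,3) nearest=5 d=15 new=(14,3) → blocked by [11,15]×[2,4], reject
22. q=(29,5) nearest=5 d=18 new=(14,4) → blocked by [11,15]×[2,4], reject
23. q=(16,9) nearest=3 d=8 new=(11,4) → blocked by [11,15]×[2,4], reject
24. q=(28,3) nearest=5 d=17 new=(14,3) → blocked by [11,15]×[2,4], reject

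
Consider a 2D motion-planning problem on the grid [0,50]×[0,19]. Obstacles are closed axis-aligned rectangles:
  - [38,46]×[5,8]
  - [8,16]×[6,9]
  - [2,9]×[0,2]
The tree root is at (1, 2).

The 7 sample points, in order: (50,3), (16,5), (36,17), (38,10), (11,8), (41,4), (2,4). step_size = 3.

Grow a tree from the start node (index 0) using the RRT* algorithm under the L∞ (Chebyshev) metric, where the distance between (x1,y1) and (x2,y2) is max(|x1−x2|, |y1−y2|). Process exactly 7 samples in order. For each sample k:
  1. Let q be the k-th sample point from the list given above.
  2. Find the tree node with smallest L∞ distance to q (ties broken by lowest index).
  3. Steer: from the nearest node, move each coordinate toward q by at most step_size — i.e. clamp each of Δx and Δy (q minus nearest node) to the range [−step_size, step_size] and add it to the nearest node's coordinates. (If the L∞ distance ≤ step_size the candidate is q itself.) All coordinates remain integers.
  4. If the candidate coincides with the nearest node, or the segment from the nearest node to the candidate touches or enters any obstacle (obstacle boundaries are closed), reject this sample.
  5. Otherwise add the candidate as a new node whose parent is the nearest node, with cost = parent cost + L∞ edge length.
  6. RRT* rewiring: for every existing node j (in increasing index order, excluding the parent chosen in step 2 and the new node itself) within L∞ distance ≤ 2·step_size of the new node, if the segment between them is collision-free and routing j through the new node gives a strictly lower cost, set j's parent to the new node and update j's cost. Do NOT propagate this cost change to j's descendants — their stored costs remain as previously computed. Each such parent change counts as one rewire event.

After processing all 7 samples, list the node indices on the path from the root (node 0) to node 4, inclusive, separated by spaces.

Path: 0 4

1. q=(50,3) nearest=0 d=49 new=(4,3) → add node 1 parent=0 cost=3
2. q=(16,5) nearest=1 d=12 new=(7,5) → add node 2 parent=1 cost=6
3. q=(36,17) nearest=2 d=29 new=(10,8) → blocked by [8,16]×[6,9], reject
4. q=(38,10) nearest=2 d=31 new=(10,8) → blocked by [8,16]×[6,9], reject
5. q=(11,8) nearest=2 d=4 new=(10,8) → blocked by [8,16]×[6,9], reject
6. q=(41,4) nearest=2 d=34 new=(10,4) → add node 3 parent=2 cost=9
7. q=(2,4) nearest=0 d=2 new=(2,4) → add node 4 parent=0 cost=2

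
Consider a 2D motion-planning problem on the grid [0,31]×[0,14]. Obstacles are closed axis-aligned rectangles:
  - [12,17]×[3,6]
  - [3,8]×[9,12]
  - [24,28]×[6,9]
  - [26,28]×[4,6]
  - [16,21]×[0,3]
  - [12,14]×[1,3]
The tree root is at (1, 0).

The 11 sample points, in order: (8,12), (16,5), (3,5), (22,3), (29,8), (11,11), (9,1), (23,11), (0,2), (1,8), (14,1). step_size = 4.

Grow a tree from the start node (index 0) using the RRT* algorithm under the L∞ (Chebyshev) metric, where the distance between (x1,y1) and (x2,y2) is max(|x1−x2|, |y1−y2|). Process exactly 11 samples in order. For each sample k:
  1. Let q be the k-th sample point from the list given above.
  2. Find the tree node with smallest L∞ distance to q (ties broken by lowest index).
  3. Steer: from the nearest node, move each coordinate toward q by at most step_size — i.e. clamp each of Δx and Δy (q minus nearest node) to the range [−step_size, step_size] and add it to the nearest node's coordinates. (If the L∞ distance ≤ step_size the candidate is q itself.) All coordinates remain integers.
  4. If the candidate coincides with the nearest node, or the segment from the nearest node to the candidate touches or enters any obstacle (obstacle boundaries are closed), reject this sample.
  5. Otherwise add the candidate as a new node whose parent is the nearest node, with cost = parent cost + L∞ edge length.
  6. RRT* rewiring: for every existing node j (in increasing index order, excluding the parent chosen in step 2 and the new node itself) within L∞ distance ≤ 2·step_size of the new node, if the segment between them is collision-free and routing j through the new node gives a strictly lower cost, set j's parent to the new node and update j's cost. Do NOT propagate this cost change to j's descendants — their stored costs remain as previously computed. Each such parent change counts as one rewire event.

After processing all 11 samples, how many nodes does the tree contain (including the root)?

Node count: 10

1. q=(8,12) nearest=0 d=12 new=(5,4) → add node 1 parent=0 cost=4
2. q=(16,5) nearest=1 d=11 new=(9,5) → add node 2 parent=1 cost=8
3. q=(3,5) nearest=1 d=2 new=(3,5) → add node 3 parent=1 cost=6
4. q=(22,3) nearest=2 d=13 new=(13,3) → blocked by [12,17]×[3,6], reject
5. q=(29,8) nearest=2 d=20 new=(13,8) → add node 4 parent=2 cost=12
6. q=(11,11) nearest=4 d=3 new=(11,11) → add node 5 parent=4 cost=15
7. q=(9,1) nearest=1 d=4 new=(9,1) → add node 6 parent=1 cost=8
8. q=(23,11) nearest=4 d=10 new=(17,11) → add node 7 parent=4 cost=16
9. q=(0,2) nearest=0 d=2 new=(0,2) → add node 8 parent=0 cost=2; rewire 3→8 (5<6)
10. q=(1,8) nearest=3 d=3 new=(1,8) → add node 9 parent=3 cost=8
11. q=(14,1) nearest=2 d=5 new=(13,1) → blocked by [12,14]×[1,3], reject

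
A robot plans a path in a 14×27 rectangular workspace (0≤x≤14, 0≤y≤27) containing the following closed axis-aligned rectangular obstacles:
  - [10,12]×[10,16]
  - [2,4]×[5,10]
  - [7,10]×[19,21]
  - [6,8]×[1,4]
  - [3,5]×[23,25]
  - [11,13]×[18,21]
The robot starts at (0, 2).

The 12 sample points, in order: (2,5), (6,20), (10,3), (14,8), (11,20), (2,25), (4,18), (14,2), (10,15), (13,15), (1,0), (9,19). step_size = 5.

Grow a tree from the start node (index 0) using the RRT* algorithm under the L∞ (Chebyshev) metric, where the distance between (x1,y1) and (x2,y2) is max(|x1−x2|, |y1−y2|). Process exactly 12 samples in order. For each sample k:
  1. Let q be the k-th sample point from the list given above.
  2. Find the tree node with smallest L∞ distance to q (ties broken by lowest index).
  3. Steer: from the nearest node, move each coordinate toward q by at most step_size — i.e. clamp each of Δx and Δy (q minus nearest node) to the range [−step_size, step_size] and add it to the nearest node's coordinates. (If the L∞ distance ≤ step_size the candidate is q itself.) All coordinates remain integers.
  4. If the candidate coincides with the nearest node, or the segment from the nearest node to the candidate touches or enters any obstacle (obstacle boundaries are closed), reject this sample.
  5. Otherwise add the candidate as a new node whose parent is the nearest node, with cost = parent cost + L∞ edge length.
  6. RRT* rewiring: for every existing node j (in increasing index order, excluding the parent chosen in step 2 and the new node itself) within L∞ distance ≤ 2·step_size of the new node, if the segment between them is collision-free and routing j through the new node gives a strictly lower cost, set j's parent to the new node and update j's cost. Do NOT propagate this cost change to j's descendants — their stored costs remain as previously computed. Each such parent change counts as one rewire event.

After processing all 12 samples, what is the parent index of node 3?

Parent of node 3: 1

1. q=(2,5) nearest=0 d=3 new=(2,5) → blocked by [2,4]×[5,10], reject
2. q=(6,20) nearest=0 d=18 new=(5,7) → blocked by [2,4]×[5,10], reject
3. q=(10,3) nearest=0 d=10 new=(5,3) → add node 1 parent=0 cost=5
4. q=(14,8) nearest=1 d=9 new=(10,8) → blocked by [6,8]×[1,4], reject
5. q=(11,20) nearest=1 d=17 new=(10,8) → blocked by [6,8]×[1,4], reject
6. q=(2,25) nearest=1 d=22 new=(2,8) → blocked by [2,4]×[5,10], reject
7. q=(4,18) nearest=1 d=15 new=(4,8) → blocked by [2,4]×[5,10], reject
8. q=(14,2) nearest=1 d=9 new=(10,2) → blocked by [6,8]×[1,4], reject
9. q=(10,15) nearest=1 d=12 new=(10,8) → blocked by [6,8]×[1,4], reject
10. q=(13,15) nearest=1 d=12 new=(10,8) → blocked by [6,8]×[1,4], reject
11. q=(1,0) nearest=0 d=2 new=(1,0) → add node 2 parent=0 cost=2
12. q=(9,19) nearest=1 d=16 new=(9,8) → add node 3 parent=1 cost=10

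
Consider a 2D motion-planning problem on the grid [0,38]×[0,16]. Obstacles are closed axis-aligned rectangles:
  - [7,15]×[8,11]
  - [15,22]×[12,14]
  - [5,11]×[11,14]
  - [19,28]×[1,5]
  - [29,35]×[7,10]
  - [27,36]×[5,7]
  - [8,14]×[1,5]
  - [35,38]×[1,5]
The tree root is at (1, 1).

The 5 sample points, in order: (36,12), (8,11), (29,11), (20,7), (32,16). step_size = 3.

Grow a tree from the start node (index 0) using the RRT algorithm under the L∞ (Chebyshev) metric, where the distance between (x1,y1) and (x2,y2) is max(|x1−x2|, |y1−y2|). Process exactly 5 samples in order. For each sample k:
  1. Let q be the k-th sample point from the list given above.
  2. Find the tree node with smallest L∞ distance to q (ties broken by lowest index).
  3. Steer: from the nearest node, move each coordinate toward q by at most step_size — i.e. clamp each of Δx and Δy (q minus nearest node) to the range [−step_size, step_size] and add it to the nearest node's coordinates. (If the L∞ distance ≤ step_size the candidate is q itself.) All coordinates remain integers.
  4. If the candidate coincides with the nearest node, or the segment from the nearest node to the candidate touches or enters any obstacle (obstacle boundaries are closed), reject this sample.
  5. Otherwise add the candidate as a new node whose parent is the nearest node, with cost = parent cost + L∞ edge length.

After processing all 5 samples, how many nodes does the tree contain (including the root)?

Node count: 4

1. q=(36,12) nearest=0 d=35 new=(4,4) → add node 1 parent=0 cost=3
2. q=(8,11) nearest=1 d=7 new=(7,7) → add node 2 parent=1 cost=6
3. q=(29,11) nearest=2 d=22 new=(10,10) → blocked by [7,15]×[8,11], reject
4. q=(20,7) nearest=2 d=13 new=(10,7) → add node 3 parent=2 cost=9
5. q=(32,16) nearest=3 d=22 new=(13,10) → blocked by [7,15]×[8,11], reject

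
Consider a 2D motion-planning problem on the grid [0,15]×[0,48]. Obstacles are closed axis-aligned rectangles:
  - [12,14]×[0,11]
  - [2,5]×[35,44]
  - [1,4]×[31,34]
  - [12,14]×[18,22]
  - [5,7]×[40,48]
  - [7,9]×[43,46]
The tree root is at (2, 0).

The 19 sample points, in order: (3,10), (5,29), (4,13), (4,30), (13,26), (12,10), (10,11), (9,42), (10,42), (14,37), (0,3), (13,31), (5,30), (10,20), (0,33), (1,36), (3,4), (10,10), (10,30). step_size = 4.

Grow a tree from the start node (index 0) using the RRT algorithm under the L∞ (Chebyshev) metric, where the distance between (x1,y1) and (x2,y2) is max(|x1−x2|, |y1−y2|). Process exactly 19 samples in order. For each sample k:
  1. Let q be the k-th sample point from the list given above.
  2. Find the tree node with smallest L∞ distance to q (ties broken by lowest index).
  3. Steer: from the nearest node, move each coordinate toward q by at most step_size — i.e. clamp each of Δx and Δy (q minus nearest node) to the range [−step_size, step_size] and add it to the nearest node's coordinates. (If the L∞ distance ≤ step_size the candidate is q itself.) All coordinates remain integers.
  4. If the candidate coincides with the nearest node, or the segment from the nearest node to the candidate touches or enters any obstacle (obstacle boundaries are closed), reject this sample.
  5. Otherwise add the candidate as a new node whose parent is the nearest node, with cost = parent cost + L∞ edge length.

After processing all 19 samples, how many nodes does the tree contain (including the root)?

1. q=(3,10) nearest=0 d=10 new=(3,4) → add node 1 parent=0 cost=4
2. q=(5,29) nearest=1 d=25 new=(5,8) → add node 2 parent=1 cost=8
3. q=(4,13) nearest=2 d=5 new=(4,12) → add node 3 parent=2 cost=12
4. q=(4,30) nearest=3 d=18 new=(4,16) → add node 4 parent=3 cost=16
5. q=(13,26) nearest=4 d=10 new=(8,20) → add node 5 parent=4 cost=20
6. q=(12,10) nearest=2 d=7 new=(9,10) → add node 6 parent=2 cost=12
7. q=(10,11) nearest=6 d=1 new=(10,11) → add node 7 parent=6 cost=13
8. q=(9,42) nearest=5 d=22 new=(9,24) → add node 8 parent=5 cost=24
9. q=(10,42) nearest=8 d=18 new=(10,28) → add node 9 parent=8 cost=28
10. q=(14,37) nearest=9 d=9 new=(14,32) → add node 10 parent=9 cost=32
11. q=(0,3) nearest=0 d=3 new=(0,3) → add node 11 parent=0 cost=3
12. q=(13,31) nearest=10 d=1 new=(13,31) → add node 12 parent=10 cost=33
13. q=(5,30) nearest=9 d=5 new=(6,30) → add node 13 parent=9 cost=32
14. q=(10,20) nearest=5 d=2 new=(10,20) → add node 14 parent=5 cost=22
15. q=(0,33) nearest=13 d=6 new=(2,33) → blocked by [1,4]×[31,34], reject
16. q=(1,36) nearest=13 d=6 new=(2,34) → blocked by [1,4]×[31,34], reject
17. q=(3,4) nearest=1 d=0 → coincident, reject
18. q=(10,10) nearest=6 d=1 new=(10,10) → add node 15 parent=6 cost=13
19. q=(10,30) nearest=9 d=2 new=(10,30) → add node 16 parent=9 cost=30

Node count: 17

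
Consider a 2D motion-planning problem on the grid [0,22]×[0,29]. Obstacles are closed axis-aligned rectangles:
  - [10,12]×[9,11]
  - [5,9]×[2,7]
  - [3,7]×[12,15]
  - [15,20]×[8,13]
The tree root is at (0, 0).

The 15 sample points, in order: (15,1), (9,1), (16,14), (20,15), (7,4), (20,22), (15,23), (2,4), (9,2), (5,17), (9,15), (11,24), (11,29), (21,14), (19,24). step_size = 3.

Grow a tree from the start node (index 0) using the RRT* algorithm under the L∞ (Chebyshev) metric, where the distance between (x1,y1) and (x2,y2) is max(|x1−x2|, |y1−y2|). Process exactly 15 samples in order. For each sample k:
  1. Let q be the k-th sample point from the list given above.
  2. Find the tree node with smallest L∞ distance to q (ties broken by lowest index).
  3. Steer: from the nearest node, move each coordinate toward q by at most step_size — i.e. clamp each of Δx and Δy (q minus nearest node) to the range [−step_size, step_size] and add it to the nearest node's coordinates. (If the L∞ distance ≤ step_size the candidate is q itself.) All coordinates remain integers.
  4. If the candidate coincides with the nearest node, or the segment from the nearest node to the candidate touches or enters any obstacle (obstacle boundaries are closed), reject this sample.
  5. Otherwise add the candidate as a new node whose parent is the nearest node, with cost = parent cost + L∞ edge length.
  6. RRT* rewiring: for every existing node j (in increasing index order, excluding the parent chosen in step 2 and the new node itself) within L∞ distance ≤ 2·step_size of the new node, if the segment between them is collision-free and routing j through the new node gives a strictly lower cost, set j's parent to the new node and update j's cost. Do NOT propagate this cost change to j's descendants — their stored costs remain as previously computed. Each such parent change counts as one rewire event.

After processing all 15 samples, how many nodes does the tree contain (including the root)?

1. q=(15,1) nearest=0 d=15 new=(3,1) → add node 1 parent=0 cost=3
2. q=(9,1) nearest=1 d=6 new=(6,1) → add node 2 parent=1 cost=6
3. q=(16,14) nearest=1 d=13 new=(6,4) → blocked by [5,9]×[2,7], reject
4. q=(20,15) nearest=2 d=14 new=(9,4) → blocked by [5,9]×[2,7], reject
5. q=(7,4) nearest=2 d=3 new=(7,4) → blocked by [5,9]×[2,7], reject
6. q=(20,22) nearest=1 d=21 new=(6,4) → blocked by [5,9]×[2,7], reject
7. q=(15,23) nearest=1 d=22 new=(6,4) → blocked by [5,9]×[2,7], reject
8. q=(2,4) nearest=1 d=3 new=(2,4) → add node 3 parent=1 cost=6
9. q=(9,2) nearest=2 d=3 new=(9,2) → blocked by [5,9]×[2,7], reject
10. q=(5,17) nearest=3 d=13 new=(5,7) → blocked by [5,9]×[2,7], reject
11. q=(9,15) nearest=3 d=11 new=(5,7) → blocked by [5,9]×[2,7], reject
12. q=(11,24) nearest=3 d=20 new=(5,7) → blocked by [5,9]×[2,7], reject
13. q=(11,29) nearest=3 d=25 new=(5,7) → blocked by [5,9]×[2,7], reject
14. q=(21,14) nearest=2 d=15 new=(9,4) → blocked by [5,9]×[2,7], reject
15. q=(19,24) nearest=3 d=20 new=(5,7) → blocked by [5,9]×[2,7], reject

Node count: 4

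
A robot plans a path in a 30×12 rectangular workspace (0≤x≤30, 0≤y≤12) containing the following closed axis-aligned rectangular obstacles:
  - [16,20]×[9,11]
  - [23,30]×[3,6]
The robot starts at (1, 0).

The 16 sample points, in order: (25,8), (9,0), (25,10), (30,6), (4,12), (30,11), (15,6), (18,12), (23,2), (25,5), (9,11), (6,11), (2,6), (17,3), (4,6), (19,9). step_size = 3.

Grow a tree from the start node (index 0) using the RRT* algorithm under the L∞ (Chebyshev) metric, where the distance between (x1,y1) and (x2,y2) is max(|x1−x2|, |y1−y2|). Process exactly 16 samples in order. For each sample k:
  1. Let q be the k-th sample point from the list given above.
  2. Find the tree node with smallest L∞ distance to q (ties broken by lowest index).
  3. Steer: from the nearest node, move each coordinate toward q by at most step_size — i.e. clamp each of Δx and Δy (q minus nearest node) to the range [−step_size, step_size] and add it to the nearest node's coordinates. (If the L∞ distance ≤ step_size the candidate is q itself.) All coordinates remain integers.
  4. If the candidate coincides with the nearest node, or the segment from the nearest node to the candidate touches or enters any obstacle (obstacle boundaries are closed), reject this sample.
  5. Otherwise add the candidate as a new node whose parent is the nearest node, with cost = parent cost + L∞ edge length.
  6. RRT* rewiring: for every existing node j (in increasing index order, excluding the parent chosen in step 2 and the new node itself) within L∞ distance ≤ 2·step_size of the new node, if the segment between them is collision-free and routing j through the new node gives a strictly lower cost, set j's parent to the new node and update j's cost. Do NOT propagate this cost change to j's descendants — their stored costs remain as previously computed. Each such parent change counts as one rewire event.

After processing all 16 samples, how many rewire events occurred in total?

1. q=(25,8) nearest=0 d=24 new=(4,3) → add node 1 parent=0 cost=3
2. q=(9,0) nearest=1 d=5 new=(7,0) → add node 2 parent=1 cost=6
3. q=(25,10) nearest=2 d=18 new=(10,3) → add node 3 parent=2 cost=9
4. q=(30,6) nearest=3 d=20 new=(13,6) → add node 4 parent=3 cost=12
5. q=(4,12) nearest=1 d=9 new=(4,6) → add node 5 parent=1 cost=6
6. q=(30,11) nearest=4 d=17 new=(16,9) → blocked by [16,20]×[9,11], reject
7. q=(15,6) nearest=4 d=2 new=(15,6) → add node 6 parent=4 cost=14
8. q=(18,12) nearest=4 d=6 new=(16,9) → blocked by [16,20]×[9,11], reject
9. q=(23,2) nearest=6 d=8 new=(18,3) → add node 7 parent=6 cost=17
10. q=(25,5) nearest=7 d=7 new=(21,5) → add node 8 parent=7 cost=20
11. q=(9,11) nearest=4 d=5 new=(10,9) → add node 9 parent=4 cost=15
12. q=(6,11) nearest=9 d=4 new=(7,11) → add node 10 parent=9 cost=18
13. q=(2,6) nearest=5 d=2 new=(2,6) → add node 11 parent=5 cost=8; rewire 10→11 (13<18)
14. q=(17,3) nearest=7 d=1 new=(17,3) → add node 12 parent=7 cost=18
15. q=(4,6) nearest=5 d=0 → coincident, reject
16. q=(19,9) nearest=6 d=4 new=(18,9) → blocked by [16,20]×[9,11], reject

Rewire events: 1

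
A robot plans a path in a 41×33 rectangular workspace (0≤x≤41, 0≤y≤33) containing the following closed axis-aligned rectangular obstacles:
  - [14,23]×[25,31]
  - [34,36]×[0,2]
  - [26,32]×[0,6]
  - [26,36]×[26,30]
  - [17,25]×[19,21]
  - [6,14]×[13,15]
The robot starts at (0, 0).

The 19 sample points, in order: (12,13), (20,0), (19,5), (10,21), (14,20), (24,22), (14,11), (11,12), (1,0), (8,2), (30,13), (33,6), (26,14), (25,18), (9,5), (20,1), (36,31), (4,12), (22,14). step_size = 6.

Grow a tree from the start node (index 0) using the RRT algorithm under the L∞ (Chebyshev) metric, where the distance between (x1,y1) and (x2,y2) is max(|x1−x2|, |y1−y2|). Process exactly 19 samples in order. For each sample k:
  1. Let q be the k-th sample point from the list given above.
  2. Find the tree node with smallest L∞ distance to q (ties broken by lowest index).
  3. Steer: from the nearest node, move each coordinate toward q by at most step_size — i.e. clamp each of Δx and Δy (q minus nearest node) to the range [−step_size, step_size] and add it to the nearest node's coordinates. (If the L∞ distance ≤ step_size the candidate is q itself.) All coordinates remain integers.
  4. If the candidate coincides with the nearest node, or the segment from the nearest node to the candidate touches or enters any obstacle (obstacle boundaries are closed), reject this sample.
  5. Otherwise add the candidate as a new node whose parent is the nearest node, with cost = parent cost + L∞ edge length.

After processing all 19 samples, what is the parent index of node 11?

1. q=(12,13) nearest=0 d=13 new=(6,6) → add node 1 parent=0 cost=6
2. q=(20,0) nearest=1 d=14 new=(12,0) → add node 2 parent=1 cost=12
3. q=(19,5) nearest=2 d=7 new=(18,5) → add node 3 parent=2 cost=18
4. q=(10,21) nearest=1 d=15 new=(10,12) → add node 4 parent=1 cost=12
5. q=(14,20) nearest=4 d=8 new=(14,18) → blocked by [6,14]×[13,15], reject
6. q=(24,22) nearest=4 d=14 new=(16,18) → blocked by [6,14]×[13,15], reject
7. q=(14,11) nearest=4 d=4 new=(14,11) → add node 5 parent=4 cost=16
8. q=(11,12) nearest=4 d=1 new=(11,12) → add node 6 parent=4 cost=13
9. q=(1,0) nearest=0 d=1 new=(1,0) → add node 7 parent=0 cost=1
10. q=(8,2) nearest=1 d=4 new=(8,2) → add node 8 parent=1 cost=10
11. q=(30,13) nearest=3 d=12 new=(24,11) → add node 9 parent=3 cost=24
12. q=(33,6) nearest=9 d=9 new=(30,6) → blocked by [26,32]×[0,6], reject
13. q=(26,14) nearest=9 d=3 new=(26,14) → add node 10 parent=9 cost=27
14. q=(25,18) nearest=10 d=4 new=(25,18) → add node 11 parent=10 cost=31
15. q=(9,5) nearest=1 d=3 new=(9,5) → add node 12 parent=1 cost=9
16. q=(20,1) nearest=3 d=4 new=(20,1) → add node 13 parent=3 cost=22
17. q=(36,31) nearest=11 d=13 new=(31,24) → add node 14 parent=11 cost=37
18. q=(4,12) nearest=1 d=6 new=(4,12) → add node 15 parent=1 cost=12
19. q=(22,14) nearest=9 d=3 new=(22,14) → add node 16 parent=9 cost=27

Parent of node 11: 10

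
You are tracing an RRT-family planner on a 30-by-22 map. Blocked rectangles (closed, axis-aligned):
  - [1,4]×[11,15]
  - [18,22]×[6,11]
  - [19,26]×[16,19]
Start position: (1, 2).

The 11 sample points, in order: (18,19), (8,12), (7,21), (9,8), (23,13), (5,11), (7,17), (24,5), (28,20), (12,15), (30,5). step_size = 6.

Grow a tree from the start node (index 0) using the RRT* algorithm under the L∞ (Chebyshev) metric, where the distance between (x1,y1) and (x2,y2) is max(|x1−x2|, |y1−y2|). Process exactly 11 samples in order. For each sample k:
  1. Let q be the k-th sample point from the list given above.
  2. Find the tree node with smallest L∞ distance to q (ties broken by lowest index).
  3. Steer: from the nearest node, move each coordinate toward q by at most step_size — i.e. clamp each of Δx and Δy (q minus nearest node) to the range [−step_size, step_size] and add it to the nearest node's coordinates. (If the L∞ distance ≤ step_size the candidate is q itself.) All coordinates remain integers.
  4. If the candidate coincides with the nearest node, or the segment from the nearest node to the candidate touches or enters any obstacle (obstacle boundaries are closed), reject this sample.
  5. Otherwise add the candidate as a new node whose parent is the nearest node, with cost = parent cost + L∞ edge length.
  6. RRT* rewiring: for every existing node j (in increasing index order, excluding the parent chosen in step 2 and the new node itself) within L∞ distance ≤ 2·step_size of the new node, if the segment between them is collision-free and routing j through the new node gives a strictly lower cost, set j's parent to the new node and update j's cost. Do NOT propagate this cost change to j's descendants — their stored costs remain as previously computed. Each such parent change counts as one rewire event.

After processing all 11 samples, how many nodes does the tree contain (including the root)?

Node count: 9

1. q=(18,19) nearest=0 d=17 new=(7,8) → add node 1 parent=0 cost=6
2. q=(8,12) nearest=1 d=4 new=(8,12) → add node 2 parent=1 cost=10
3. q=(7,21) nearest=2 d=9 new=(7,18) → add node 3 parent=2 cost=16
4. q=(9,8) nearest=1 d=2 new=(9,8) → add node 4 parent=1 cost=8
5. q=(23,13) nearest=4 d=14 new=(15,13) → add node 5 parent=4 cost=14
6. q=(5,11) nearest=1 d=3 new=(5,11) → add node 6 parent=1 cost=9
7. q=(7,17) nearest=3 d=1 new=(7,17) → add node 7 parent=3 cost=17
8. q=(24,5) nearest=5 d=9 new=(21,7) → blocked by [18,22]×[6,11], reject
9. q=(28,20) nearest=5 d=13 new=(21,19) → blocked by [19,26]×[16,19], reject
10. q=(12,15) nearest=5 d=3 new=(12,15) → add node 8 parent=5 cost=17
11. q=(30,5) nearest=5 d=15 new=(21,7) → blocked by [18,22]×[6,11], reject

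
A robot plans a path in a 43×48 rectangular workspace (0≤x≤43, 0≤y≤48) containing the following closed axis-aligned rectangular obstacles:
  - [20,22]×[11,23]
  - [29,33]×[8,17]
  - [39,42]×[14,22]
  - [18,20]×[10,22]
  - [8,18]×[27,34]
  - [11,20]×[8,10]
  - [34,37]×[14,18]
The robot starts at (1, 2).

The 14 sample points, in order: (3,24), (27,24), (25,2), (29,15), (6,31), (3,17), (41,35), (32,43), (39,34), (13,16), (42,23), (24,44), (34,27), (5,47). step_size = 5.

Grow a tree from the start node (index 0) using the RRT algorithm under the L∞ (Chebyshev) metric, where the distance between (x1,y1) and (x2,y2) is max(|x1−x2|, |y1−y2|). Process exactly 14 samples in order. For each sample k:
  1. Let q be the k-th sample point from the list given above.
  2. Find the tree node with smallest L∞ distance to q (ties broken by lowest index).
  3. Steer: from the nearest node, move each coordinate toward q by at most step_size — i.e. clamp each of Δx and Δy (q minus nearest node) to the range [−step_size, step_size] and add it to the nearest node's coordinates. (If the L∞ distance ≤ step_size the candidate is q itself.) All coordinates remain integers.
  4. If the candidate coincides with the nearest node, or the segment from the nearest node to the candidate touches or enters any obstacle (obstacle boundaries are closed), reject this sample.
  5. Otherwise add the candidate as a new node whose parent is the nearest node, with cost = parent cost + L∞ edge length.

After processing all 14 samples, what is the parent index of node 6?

1. q=(3,24) nearest=0 d=22 new=(3,7) → add node 1 parent=0 cost=5
2. q=(27,24) nearest=1 d=24 new=(8,12) → add node 2 parent=1 cost=10
3. q=(25,2) nearest=2 d=17 new=(13,7) → blocked by [11,20]×[8,10], reject
4. q=(29,15) nearest=2 d=21 new=(13,15) → add node 3 parent=2 cost=15
5. q=(6,31) nearest=3 d=16 new=(8,20) → add node 4 parent=3 cost=20
6. q=(3,17) nearest=2 d=5 new=(3,17) → add node 5 parent=2 cost=15
7. q=(41,35) nearest=3 d=28 new=(18,20) → blocked by [18,20]×[10,22], reject
8. q=(32,43) nearest=4 d=24 new=(13,25) → add node 6 parent=4 cost=25
9. q=(39,34) nearest=3 d=26 new=(18,20) → blocked by [18,20]×[10,22], reject
10. q=(13,16) nearest=3 d=1 new=(13,16) → add node 7 parent=3 cost=16
11. q=(42,23) nearest=3 d=29 new=(18,20) → blocked by [18,20]×[10,22], reject
12. q=(24,44) nearest=6 d=19 new=(18,30) → blocked by [8,18]×[27,34], reject
13. q=(34,27) nearest=3 d=21 new=(18,20) → blocked by [18,20]×[10,22], reject
14. q=(5,47) nearest=6 d=22 new=(8,30) → blocked by [8,18]×[27,34], reject

Parent of node 6: 4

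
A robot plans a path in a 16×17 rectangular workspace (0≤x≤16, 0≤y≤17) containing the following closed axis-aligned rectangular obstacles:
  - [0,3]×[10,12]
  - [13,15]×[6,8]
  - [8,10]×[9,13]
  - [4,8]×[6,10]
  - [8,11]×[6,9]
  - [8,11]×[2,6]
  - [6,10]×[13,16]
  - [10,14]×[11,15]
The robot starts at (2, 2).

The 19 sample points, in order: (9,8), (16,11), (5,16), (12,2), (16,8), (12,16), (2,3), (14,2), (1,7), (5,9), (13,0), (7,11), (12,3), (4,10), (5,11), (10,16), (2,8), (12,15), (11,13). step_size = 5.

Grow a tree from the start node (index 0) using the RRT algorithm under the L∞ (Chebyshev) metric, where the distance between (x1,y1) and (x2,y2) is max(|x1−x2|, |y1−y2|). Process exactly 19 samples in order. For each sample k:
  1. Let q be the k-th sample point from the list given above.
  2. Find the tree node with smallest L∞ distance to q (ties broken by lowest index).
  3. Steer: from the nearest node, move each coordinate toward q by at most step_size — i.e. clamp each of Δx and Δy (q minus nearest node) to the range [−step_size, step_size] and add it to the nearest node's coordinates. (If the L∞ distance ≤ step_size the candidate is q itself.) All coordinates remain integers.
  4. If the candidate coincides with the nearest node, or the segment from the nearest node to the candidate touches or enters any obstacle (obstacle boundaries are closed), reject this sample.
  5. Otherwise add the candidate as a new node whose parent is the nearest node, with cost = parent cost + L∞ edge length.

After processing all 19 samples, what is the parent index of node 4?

Parent of node 4: 1

1. q=(9,8) nearest=0 d=7 new=(7,7) → blocked by [4,8]×[6,10], reject
2. q=(16,11) nearest=0 d=14 new=(7,7) → blocked by [4,8]×[6,10], reject
3. q=(5,16) nearest=0 d=14 new=(5,7) → blocked by [4,8]×[6,10], reject
4. q=(12,2) nearest=0 d=10 new=(7,2) → add node 1 parent=0 cost=5
5. q=(16,8) nearest=1 d=9 new=(12,7) → blocked by [8,11]×[6,9], reject
6. q=(12,16) nearest=0 d=14 new=(7,7) → blocked by [4,8]×[6,10], reject
7. q=(2,3) nearest=0 d=1 new=(2,3) → add node 2 parent=0 cost=1
8. q=(14,2) nearest=1 d=7 new=(12,2) → blocked by [8,11]×[2,6], reject
9. q=(1,7) nearest=2 d=4 new=(1,7) → add node 3 parent=2 cost=5
10. q=(5,9) nearest=3 d=4 new=(5,9) → blocked by [4,8]×[6,10], reject
11. q=(13,0) nearest=1 d=6 new=(12,0) → add node 4 parent=1 cost=10
12. q=(7,11) nearest=3 d=6 new=(6,11) → blocked by [4,8]×[6,10], reject
13. q=(12,3) nearest=4 d=3 new=(12,3) → add node 5 parent=4 cost=13
14. q=(4,10) nearest=3 d=3 new=(4,10) → blocked by [4,8]×[6,10], reject
15. q=(5,11) nearest=3 d=4 new=(5,11) → blocked by [4,8]×[6,10], reject
16. q=(10,16) nearest=3 d=9 new=(6,12) → blocked by [4,8]×[6,10], reject
17. q=(2,8) nearest=3 d=1 new=(2,8) → add node 6 parent=3 cost=6
18. q=(12,15) nearest=6 d=10 new=(7,13) → blocked by [4,8]×[6,10], reject
19. q=(11,13) nearest=6 d=9 new=(7,13) → blocked by [4,8]×[6,10], reject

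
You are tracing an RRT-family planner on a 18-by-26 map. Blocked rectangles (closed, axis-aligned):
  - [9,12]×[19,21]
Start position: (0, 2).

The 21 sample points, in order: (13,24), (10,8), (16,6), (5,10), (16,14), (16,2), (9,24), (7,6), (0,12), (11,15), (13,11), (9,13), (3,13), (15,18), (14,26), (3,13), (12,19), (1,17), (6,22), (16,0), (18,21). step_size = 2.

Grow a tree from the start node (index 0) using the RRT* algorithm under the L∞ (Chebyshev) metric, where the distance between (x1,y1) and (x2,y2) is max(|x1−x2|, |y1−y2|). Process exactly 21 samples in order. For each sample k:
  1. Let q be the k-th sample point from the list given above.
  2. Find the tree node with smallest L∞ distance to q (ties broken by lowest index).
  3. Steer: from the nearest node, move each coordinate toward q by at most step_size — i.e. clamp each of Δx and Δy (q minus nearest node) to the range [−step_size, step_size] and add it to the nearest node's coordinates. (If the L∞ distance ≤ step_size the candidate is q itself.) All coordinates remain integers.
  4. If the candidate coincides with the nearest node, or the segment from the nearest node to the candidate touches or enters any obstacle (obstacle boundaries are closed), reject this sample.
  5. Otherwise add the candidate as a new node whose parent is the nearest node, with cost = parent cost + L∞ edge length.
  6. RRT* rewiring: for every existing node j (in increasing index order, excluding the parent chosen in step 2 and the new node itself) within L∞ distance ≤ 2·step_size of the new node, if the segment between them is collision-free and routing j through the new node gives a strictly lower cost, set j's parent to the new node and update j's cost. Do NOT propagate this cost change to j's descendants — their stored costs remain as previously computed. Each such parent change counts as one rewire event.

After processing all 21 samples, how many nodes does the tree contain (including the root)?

1. q=(13,24) nearest=0 d=22 new=(2,4) → add node 1 parent=0 cost=2
2. q=(10,8) nearest=1 d=8 new=(4,6) → add node 2 parent=1 cost=4
3. q=(16,6) nearest=2 d=12 new=(6,6) → add node 3 parent=2 cost=6
4. q=(5,10) nearest=2 d=4 new=(5,8) → add node 4 parent=2 cost=6
5. q=(16,14) nearest=3 d=10 new=(8,8) → add node 5 parent=3 cost=8
6. q=(16,2) nearest=5 d=8 new=(10,6) → add node 6 parent=5 cost=10
7. q=(9,24) nearest=4 d=16 new=(7,10) → add node 7 parent=4 cost=8
8. q=(7,6) nearest=3 d=1 new=(7,6) → add node 8 parent=3 cost=7
9. q=(0,12) nearest=4 d=5 new=(3,10) → add node 9 parent=4 cost=8
10. q=(11,15) nearest=7 d=5 new=(9,12) → add node 10 parent=7 cost=10
11. q=(13,11) nearest=10 d=4 new=(11,11) → add node 11 parent=10 cost=12
12. q=(9,13) nearest=10 d=1 new=(9,13) → add node 12 parent=10 cost=11
13. q=(3,13) nearest=9 d=3 new=(3,12) → add node 13 parent=9 cost=10
14. q=(15,18) nearest=10 d=6 new=(11,14) → add node 14 parent=10 cost=12
15. q=(14,26) nearest=14 d=12 new=(13,16) → add node 15 parent=14 cost=14
16. q=(3,13) nearest=13 d=1 new=(3,13) → add node 16 parent=13 cost=11
17. q=(12,19) nearest=15 d=3 new=(12,18) → add node 17 parent=15 cost=16
18. q=(1,17) nearest=16 d=4 new=(1,15) → add node 18 parent=16 cost=13
19. q=(6,22) nearest=17 d=6 new=(10,20) → blocked by [9,12]×[19,21], reject
20. q=(16,0) nearest=6 d=6 new=(12,4) → add node 19 parent=6 cost=12
21. q=(18,21) nearest=15 d=5 new=(15,18) → add node 20 parent=15 cost=16

Node count: 21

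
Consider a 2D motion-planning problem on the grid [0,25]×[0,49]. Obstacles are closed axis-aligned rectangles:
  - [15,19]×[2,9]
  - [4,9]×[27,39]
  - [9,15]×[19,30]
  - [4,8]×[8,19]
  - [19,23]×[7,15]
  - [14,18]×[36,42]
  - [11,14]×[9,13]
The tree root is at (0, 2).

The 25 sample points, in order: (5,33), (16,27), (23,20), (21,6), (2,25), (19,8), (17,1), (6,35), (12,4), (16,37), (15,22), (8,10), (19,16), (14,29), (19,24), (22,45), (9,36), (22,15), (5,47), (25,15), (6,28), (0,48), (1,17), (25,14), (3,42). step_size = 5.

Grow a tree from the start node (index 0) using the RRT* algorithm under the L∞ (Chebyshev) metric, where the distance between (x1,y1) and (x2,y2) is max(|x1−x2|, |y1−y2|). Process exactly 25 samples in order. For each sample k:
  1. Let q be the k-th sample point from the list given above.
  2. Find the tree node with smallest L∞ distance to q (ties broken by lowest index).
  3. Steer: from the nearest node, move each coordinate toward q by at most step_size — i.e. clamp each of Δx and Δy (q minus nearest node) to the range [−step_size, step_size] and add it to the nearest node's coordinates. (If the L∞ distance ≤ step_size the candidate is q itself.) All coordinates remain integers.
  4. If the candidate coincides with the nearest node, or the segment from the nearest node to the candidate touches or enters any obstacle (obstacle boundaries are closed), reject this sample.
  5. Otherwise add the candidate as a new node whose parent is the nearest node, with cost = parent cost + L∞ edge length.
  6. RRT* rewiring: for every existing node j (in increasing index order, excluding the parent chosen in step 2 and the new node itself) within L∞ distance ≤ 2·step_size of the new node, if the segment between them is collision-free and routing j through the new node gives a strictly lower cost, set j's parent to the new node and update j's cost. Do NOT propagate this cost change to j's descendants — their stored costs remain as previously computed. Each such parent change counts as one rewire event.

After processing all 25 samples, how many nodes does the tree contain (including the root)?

1. q=(5,33) nearest=0 d=31 new=(5,7) → add node 1 parent=0 cost=5
2. q=(16,27) nearest=1 d=20 new=(10,12) → blocked by [4,8]×[8,19], reject
3. q=(23,20) nearest=1 d=18 new=(10,12) → blocked by [4,8]×[8,19], reject
4. q=(21,6) nearest=1 d=16 new=(10,6) → add node 2 parent=1 cost=10
5. q=(2,25) nearest=1 d=18 new=(2,12) → blocked by [4,8]×[8,19], reject
6. q=(19,8) nearest=2 d=9 new=(15,8) → blocked by [15,19]×[2,9], reject
7. q=(17,1) nearest=2 d=7 new=(15,1) → add node 3 parent=2 cost=15
8. q=(6,35) nearest=1 d=28 new=(6,12) → blocked by [4,8]×[8,19], reject
9. q=(12,4) nearest=2 d=2 new=(12,4) → add node 4 parent=2 cost=12
10. q=(16,37) nearest=1 d=30 new=(10,12) → blocked by [4,8]×[8,19], reject
11. q=(15,22) nearest=1 d=15 new=(10,12) → blocked by [4,8]×[8,19], reject
12. q=(8,10) nearest=1 d=3 new=(8,10) → blocked by [4,8]×[8,19], reject
13. q=(19,16) nearest=2 d=10 new=(15,11) → blocked by [11,14]×[9,13], reject
14. q=(14,29) nearest=1 d=22 new=(10,12) → blocked by [4,8]×[8,19], reject
15. q=(19,24) nearest=1 d=17 new=(10,12) → blocked by [4,8]×[8,19], reject
16. q=(22,45) nearest=1 d=38 new=(10,12) → blocked by [4,8]×[8,19], reject
17. q=(9,36) nearest=1 d=29 new=(9,12) → blocked by [4,8]×[8,19], reject
18. q=(22,15) nearest=4 d=11 new=(17,9) → blocked by [15,19]×[2,9], reject
19. q=(5,47) nearest=1 d=40 new=(5,12) → blocked by [4,8]×[8,19], reject
20. q=(25,15) nearest=4 d=13 new=(17,9) → blocked by [15,19]×[2,9], reject
21. q=(6,28) nearest=1 d=21 new=(6,12) → blocked by [4,8]×[8,19], reject
22. q=(0,48) nearest=1 d=41 new=(0,12) → blocked by [4,8]×[8,19], reject
23. q=(1,17) nearest=1 d=10 new=(1,12) → blocked by [4,8]×[8,19], reject
24. q=(25,14) nearest=3 d=13 new=(20,6) → blocked by [15,19]×[2,9], reject
25. q=(3,42) nearest=1 d=35 new=(3,12) → blocked by [4,8]×[8,19], reject

Node count: 5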